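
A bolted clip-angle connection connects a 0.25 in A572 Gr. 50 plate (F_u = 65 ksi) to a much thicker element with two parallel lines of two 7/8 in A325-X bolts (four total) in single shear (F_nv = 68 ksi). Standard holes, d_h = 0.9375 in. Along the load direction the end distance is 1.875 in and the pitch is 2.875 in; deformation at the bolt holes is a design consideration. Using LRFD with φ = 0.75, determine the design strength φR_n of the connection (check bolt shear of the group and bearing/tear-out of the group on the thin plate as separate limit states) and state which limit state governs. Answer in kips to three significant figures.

Bolt shear: A_b = π·0.875²/4 = 0.6013 in²; R_n = 68 × 0.6013 × 4 × 1 = 163.6 kips → 0.75 × 163.6 = 123 kips.
Bearing (1.2 l_c t F_u ≤ 2.4 d t F_u): upper limit = 2.4·0.875·0.25·65 = 34.12 kips.
  Edge l_c = 1.875 − 0.9375/2 = 1.406 → r_n = 27.42 kips; interior l_c = 2.875 − 0.9375 = 1.938 → r_n = 34.12 kips.
  R_n,bearing = 2·27.42 + 2·34.12 = 123.1 kips → 0.75 × 123.1 = 92.3 kips.
Bearing governs: 92.3 kips.

92.3 kips (bearing governs)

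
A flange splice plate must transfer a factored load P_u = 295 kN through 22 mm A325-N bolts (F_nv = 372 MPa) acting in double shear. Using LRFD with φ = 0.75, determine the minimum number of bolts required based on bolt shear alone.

A_b = π·22²/4 = 380.1 mm².
Per-bolt design strength φR_n = 0.75 × 372 × 380.1 × 2 / 1000 = 212.1 kN.
n ≥ 295 / 212.1 = 1.391 → use 2 bolts.

2 bolts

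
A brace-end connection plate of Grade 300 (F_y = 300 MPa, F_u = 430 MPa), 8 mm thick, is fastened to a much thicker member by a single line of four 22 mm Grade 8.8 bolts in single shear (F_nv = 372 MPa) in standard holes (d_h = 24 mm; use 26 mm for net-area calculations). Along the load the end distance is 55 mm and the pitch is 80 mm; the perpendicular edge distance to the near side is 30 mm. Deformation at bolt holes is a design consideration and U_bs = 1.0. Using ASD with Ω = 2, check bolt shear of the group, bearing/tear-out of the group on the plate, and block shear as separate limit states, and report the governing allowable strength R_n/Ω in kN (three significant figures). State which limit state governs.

Bolt shear: A_b = π·22²/4 = 380.1 mm²; R_n = 372 × 380.1 × 4 × 1 / 1000 = 565.6 kN → 565.6 / 2 = 283 kN.
Bearing: edge l_c = 43, r_n = 177.5 kN; interior l_c = 56, r_n = 181.6 kN; R_n = 177.5 + 3·181.6 = 722.4 kN → 361 kN.
Block shear: A_gv = 2360, A_nv = 1632, A_nt = 136 mm²; R_n = min(0.6F_uA_nv, 0.6F_yA_gv) + U_bs·F_u·A_nt = 479.5 kN → 240 kN.
Block shear governs: 240 kN.

240 kN (block shear governs)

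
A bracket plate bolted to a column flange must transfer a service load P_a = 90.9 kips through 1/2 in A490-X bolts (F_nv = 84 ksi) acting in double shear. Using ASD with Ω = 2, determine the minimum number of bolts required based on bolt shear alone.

6 bolts

A_b = π·0.5²/4 = 0.1963 in².
Per-bolt allowable strength R_n/Ω = 84 × 0.1963 × 2 / 2 = 16.49 kips.
n ≥ 90.9 / 16.49 = 5.511 → use 6 bolts.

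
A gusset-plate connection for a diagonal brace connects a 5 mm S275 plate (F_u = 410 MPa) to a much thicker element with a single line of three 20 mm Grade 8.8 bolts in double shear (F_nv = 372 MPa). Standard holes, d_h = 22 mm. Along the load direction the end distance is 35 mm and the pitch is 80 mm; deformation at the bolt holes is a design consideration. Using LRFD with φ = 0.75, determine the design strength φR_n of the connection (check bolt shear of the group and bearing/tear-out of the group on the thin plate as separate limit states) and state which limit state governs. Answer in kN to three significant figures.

Bolt shear: A_b = π·20²/4 = 314.2 mm²; R_n = 372 × 314.2 × 3 × 2 / 1000 = 701.2 kN → 0.75 × 701.2 = 526 kN.
Bearing (1.2 l_c t F_u ≤ 2.4 d t F_u): upper limit = 2.4·20·5·410 / 1000 = 98.4 kN.
  Edge l_c = 35 − 22/2 = 24 → r_n = 59.04 kN; interior l_c = 80 − 22 = 58 → r_n = 98.4 kN.
  R_n,bearing = 1·59.04 + 2·98.4 = 255.8 kN → 0.75 × 255.8 = 192 kN.
Bearing governs: 192 kN.

192 kN (bearing governs)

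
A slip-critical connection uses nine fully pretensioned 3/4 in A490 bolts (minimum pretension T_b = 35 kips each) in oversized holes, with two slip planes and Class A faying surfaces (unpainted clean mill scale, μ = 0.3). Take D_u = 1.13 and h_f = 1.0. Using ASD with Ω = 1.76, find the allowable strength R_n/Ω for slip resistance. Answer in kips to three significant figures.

121 kips

R_n = μ · D_u · h_f · T_b · n_s · n_b = 0.3 × 1.13 × 1.0 × 35 × 2 × 9 = 213.6 kips.
Allowable strength R_n/Ω = 213.6 / 1.76 = 121 kips.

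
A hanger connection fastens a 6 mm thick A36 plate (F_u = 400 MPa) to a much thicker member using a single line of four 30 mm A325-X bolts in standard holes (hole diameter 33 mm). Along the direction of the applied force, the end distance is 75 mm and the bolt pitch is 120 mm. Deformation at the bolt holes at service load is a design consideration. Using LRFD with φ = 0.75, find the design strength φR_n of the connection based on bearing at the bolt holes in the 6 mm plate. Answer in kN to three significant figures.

515 kN

Per bolt r_n = 1.2 l_c t F_u ≤ 2.4 d t F_u; upper limit = 2.4 × 30 × 6 × 400 / 1000 = 172.8 kN.
Edge bolt: l_c = 75 − 33/2 = 58.5 mm → 1.2 × 58.5 × 6 × 400 / 1000 = 168.5 → r_n = 168.5 kN.
Interior bolts: l_c = 120 − 33 = 87 mm → 1.2 × 87 × 6 × 400 / 1000 = 250.6 → r_n = 172.8 kN.
R_n = 1 × 168.5 + 3 × 172.8 = 686.9 kN.
Design strength φR_n = 0.75 × 686.9 = 515 kN.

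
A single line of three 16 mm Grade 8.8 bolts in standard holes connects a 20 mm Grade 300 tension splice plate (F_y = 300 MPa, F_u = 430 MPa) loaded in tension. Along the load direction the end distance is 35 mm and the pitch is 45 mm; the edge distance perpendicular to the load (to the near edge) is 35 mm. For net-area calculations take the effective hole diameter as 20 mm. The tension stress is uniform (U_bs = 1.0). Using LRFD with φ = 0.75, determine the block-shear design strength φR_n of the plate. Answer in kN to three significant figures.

Shear plane L_v = 35 + 2·45 = 125 mm; A_gv = 125 × 20 = 2500 mm².
A_nv = (125 − 2.5·20) × 20 = 1500 mm².
A_nt = (35 − 0.5·20) × 20 = 500 mm².
0.6 F_u A_nv = 387 kN; 0.6 F_y A_gv = 450 kN → shear rupture governs the shear term.
R_n = 387 + 1.0 × 430 × 500 / 1000 = 602 kN.
Design strength φR_n = 0.75 × 602 = 452 kN.

452 kN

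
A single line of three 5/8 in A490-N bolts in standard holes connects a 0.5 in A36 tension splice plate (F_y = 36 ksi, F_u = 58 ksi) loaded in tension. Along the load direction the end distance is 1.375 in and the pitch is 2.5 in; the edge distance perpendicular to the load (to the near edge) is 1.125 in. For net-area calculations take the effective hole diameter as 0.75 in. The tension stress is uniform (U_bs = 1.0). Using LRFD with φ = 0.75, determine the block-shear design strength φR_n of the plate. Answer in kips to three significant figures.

67.9 kips

Shear plane L_v = 1.375 + 2·2.5 = 6.375 in; A_gv = 6.375 × 0.5 = 3.188 in².
A_nv = (6.375 − 2.5·0.75) × 0.5 = 2.25 in².
A_nt = (1.125 − 0.5·0.75) × 0.5 = 0.375 in².
0.6 F_u A_nv = 78.3 kips; 0.6 F_y A_gv = 68.85 kips → shear yielding governs the shear term.
R_n = 68.85 + 1.0 × 58 × 0.375 = 90.6 kips.
Design strength φR_n = 0.75 × 90.6 = 67.9 kips.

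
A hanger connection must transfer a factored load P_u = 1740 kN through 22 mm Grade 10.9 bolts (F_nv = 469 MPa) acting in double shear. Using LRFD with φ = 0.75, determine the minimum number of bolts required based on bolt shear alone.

A_b = π·22²/4 = 380.1 mm².
Per-bolt design strength φR_n = 0.75 × 469 × 380.1 × 2 / 1000 = 267.4 kN.
n ≥ 1740 / 267.4 = 6.507 → use 7 bolts.

7 bolts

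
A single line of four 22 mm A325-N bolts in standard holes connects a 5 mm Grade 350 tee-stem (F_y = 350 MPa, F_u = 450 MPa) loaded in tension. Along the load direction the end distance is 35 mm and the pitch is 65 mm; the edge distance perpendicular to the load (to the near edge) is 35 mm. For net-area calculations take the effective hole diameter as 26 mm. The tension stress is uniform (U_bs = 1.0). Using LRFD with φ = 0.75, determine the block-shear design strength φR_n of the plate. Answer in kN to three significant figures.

Shear plane L_v = 35 + 3·65 = 230 mm; A_gv = 230 × 5 = 1150 mm².
A_nv = (230 − 3.5·26) × 5 = 695 mm².
A_nt = (35 − 0.5·26) × 5 = 110 mm².
0.6 F_u A_nv = 187.7 kN; 0.6 F_y A_gv = 241.5 kN → shear rupture governs the shear term.
R_n = 187.7 + 1.0 × 450 × 110 / 1000 = 237.2 kN.
Design strength φR_n = 0.75 × 237.2 = 178 kN.

178 kN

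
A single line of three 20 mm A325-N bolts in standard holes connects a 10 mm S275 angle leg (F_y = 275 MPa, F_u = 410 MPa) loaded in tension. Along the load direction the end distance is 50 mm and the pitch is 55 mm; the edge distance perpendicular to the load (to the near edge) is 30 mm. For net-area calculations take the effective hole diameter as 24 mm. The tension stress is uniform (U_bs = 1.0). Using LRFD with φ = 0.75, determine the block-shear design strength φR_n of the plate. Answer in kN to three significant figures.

Shear plane L_v = 50 + 2·55 = 160 mm; A_gv = 160 × 10 = 1600 mm².
A_nv = (160 − 2.5·24) × 10 = 1000 mm².
A_nt = (30 − 0.5·24) × 10 = 180 mm².
0.6 F_u A_nv = 246 kN; 0.6 F_y A_gv = 264 kN → shear rupture governs the shear term.
R_n = 246 + 1.0 × 410 × 180 / 1000 = 319.8 kN.
Design strength φR_n = 0.75 × 319.8 = 240 kN.

240 kN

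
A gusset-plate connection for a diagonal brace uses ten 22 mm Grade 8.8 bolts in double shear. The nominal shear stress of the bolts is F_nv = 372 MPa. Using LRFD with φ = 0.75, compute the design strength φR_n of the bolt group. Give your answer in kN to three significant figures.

2120 kN

A_b = π × 22² / 4 = 380.1 mm².
R_n = F_nv · A_b · n · n_s = 372 × 380.1 × 10 × 2 / 1000 = 2828 kN.
Design strength φR_n = 0.75 × 2828 = 2120 kN.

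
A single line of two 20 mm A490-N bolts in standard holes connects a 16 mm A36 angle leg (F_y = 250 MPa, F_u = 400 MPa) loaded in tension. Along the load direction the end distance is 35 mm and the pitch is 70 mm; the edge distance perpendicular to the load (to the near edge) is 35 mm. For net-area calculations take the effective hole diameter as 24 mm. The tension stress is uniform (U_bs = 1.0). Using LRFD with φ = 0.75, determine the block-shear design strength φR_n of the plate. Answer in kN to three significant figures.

299 kN

Shear plane L_v = 35 + 1·70 = 105 mm; A_gv = 105 × 16 = 1680 mm².
A_nv = (105 − 1.5·24) × 16 = 1104 mm².
A_nt = (35 − 0.5·24) × 16 = 368 mm².
0.6 F_u A_nv = 265 kN; 0.6 F_y A_gv = 252 kN → shear yielding governs the shear term.
R_n = 252 + 1.0 × 400 × 368 / 1000 = 399.2 kN.
Design strength φR_n = 0.75 × 399.2 = 299 kN.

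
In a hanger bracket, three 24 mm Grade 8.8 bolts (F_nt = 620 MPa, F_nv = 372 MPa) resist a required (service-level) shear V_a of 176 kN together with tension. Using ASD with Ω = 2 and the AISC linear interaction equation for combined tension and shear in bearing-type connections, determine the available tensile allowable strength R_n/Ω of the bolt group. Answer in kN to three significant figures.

254 kN

A_b = π·24²/4 = 452.4 mm²; f_rv = 176 × 1000 / (3 × 452.4) = 129.7 MPa.
F'_nt = 1.3 F_nt − (Ω F_nt / F_nv) f_rv = 1.3·620 − (2·620/372)·129.7 = 373.7 MPa, capped at F_nt → F'_nt = 373.7 MPa.
R_n = F'_nt · A_b · n = 373.7 × 452.4 × 3 / 1000 = 507.2 kN.
Allowable strength R_n/Ω = 507.2 / 2 = 254 kN.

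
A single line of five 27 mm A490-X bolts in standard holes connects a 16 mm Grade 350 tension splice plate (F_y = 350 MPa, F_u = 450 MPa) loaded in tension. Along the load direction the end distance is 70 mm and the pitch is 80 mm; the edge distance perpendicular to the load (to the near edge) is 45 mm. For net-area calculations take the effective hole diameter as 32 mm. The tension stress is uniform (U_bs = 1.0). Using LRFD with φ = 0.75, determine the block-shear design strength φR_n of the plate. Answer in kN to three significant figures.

954 kN

Shear plane L_v = 70 + 4·80 = 390 mm; A_gv = 390 × 16 = 6240 mm².
A_nv = (390 − 4.5·32) × 16 = 3936 mm².
A_nt = (45 − 0.5·32) × 16 = 464 mm².
0.6 F_u A_nv = 1063 kN; 0.6 F_y A_gv = 1310 kN → shear rupture governs the shear term.
R_n = 1063 + 1.0 × 450 × 464 / 1000 = 1272 kN.
Design strength φR_n = 0.75 × 1272 = 954 kN.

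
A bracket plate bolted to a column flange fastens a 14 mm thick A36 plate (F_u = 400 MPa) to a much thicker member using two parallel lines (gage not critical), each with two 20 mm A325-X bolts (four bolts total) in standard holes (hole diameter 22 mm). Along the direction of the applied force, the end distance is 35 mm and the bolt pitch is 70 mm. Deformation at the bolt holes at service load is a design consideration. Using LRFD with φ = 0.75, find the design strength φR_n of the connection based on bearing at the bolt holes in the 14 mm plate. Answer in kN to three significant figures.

Per bolt r_n = 1.2 l_c t F_u ≤ 2.4 d t F_u; upper limit = 2.4 × 20 × 14 × 400 / 1000 = 268.8 kN.
Edge bolt: l_c = 35 − 22/2 = 24 mm → 1.2 × 24 × 14 × 400 / 1000 = 161.3 → r_n = 161.3 kN.
Interior bolts: l_c = 70 − 22 = 48 mm → 1.2 × 48 × 14 × 400 / 1000 = 322.6 → r_n = 268.8 kN.
R_n = 2 × 161.3 + 2 × 268.8 = 860.2 kN.
Design strength φR_n = 0.75 × 860.2 = 645 kN.

645 kN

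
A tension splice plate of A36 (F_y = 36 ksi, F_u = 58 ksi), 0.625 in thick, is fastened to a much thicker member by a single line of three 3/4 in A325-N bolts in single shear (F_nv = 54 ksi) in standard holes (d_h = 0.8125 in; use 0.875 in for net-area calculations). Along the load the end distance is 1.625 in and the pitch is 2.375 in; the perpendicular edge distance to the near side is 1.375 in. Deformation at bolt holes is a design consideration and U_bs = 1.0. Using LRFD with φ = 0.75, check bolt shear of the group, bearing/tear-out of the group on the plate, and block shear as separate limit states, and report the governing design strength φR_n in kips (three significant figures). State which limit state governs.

Bolt shear: A_b = π·0.75²/4 = 0.4418 in²; R_n = 54 × 0.4418 × 3 × 1 = 71.57 kips → 0.75 × 71.57 = 53.7 kips.
Bearing: edge l_c = 1.219, r_n = 53.02 kips; interior l_c = 1.562, r_n = 65.25 kips; R_n = 53.02 + 2·65.25 = 183.5 kips → 138 kips.
Block shear: A_gv = 3.984, A_nv = 2.617, A_nt = 0.5859 in²; R_n = min(0.6F_uA_nv, 0.6F_yA_gv) + U_bs·F_u·A_nt = 120 kips → 90 kips.
Bolt shear governs: 53.7 kips.

53.7 kips (bolt shear governs)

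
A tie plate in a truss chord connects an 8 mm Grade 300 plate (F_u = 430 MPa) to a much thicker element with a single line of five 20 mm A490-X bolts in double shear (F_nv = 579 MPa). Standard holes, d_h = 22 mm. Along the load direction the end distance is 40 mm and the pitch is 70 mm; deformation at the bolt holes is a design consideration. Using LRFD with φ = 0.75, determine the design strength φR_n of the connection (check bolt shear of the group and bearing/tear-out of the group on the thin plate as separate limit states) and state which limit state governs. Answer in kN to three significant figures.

585 kN (bearing governs)

Bolt shear: A_b = π·20²/4 = 314.2 mm²; R_n = 579 × 314.2 × 5 × 2 / 1000 = 1819 kN → 0.75 × 1819 = 1360 kN.
Bearing (1.2 l_c t F_u ≤ 2.4 d t F_u): upper limit = 2.4·20·8·430 / 1000 = 165.1 kN.
  Edge l_c = 40 − 22/2 = 29 → r_n = 119.7 kN; interior l_c = 70 − 22 = 48 → r_n = 165.1 kN.
  R_n,bearing = 1·119.7 + 4·165.1 = 780.2 kN → 0.75 × 780.2 = 585 kN.
Bearing governs: 585 kN.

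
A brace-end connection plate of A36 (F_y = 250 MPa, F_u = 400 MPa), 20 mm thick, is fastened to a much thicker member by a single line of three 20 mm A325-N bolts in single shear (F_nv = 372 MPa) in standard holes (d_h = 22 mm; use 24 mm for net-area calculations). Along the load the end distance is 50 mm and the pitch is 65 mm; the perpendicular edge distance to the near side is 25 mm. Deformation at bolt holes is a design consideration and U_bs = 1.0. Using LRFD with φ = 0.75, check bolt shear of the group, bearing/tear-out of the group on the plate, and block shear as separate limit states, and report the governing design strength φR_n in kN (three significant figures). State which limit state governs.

263 kN (bolt shear governs)

Bolt shear: A_b = π·20²/4 = 314.2 mm²; R_n = 372 × 314.2 × 3 × 1 / 1000 = 350.6 kN → 0.75 × 350.6 = 263 kN.
Bearing: edge l_c = 39, r_n = 374.4 kN; interior l_c = 43, r_n = 384 kN; R_n = 374.4 + 2·384 = 1142 kN → 857 kN.
Block shear: A_gv = 3600, A_nv = 2400, A_nt = 260 mm²; R_n = min(0.6F_uA_nv, 0.6F_yA_gv) + U_bs·F_u·A_nt = 644 kN → 483 kN.
Bolt shear governs: 263 kN.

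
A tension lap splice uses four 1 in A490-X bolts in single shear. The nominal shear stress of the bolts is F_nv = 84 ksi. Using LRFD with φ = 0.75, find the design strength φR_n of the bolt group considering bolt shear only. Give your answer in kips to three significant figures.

A_b = π × 1² / 4 = 0.7854 in².
R_n = F_nv · A_b · n · n_s = 84 × 0.7854 × 4 × 1 = 263.9 kips.
Design strength φR_n = 0.75 × 263.9 = 198 kips.

198 kips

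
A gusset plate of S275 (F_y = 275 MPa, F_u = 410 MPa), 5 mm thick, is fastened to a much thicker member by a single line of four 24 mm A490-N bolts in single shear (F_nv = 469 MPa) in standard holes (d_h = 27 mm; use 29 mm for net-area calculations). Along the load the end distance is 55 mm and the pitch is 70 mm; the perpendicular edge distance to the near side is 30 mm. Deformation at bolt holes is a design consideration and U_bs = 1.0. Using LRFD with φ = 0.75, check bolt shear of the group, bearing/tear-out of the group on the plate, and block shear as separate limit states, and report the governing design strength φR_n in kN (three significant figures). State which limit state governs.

Bolt shear: A_b = π·24²/4 = 452.4 mm²; R_n = 469 × 452.4 × 4 × 1 / 1000 = 848.7 kN → 0.75 × 848.7 = 637 kN.
Bearing: edge l_c = 41.5, r_n = 102.1 kN; interior l_c = 43, r_n = 105.8 kN; R_n = 102.1 + 3·105.8 = 419.4 kN → 315 kN.
Block shear: A_gv = 1325, A_nv = 817.5, A_nt = 77.5 mm²; R_n = min(0.6F_uA_nv, 0.6F_yA_gv) + U_bs·F_u·A_nt = 232.9 kN → 175 kN.
Block shear governs: 175 kN.

175 kN (block shear governs)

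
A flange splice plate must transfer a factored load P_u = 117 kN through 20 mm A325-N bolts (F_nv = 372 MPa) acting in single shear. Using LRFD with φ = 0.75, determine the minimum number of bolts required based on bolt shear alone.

2 bolts

A_b = π·20²/4 = 314.2 mm².
Per-bolt design strength φR_n = 0.75 × 372 × 314.2 × 1 / 1000 = 87.65 kN.
n ≥ 117 / 87.65 = 1.335 → use 2 bolts.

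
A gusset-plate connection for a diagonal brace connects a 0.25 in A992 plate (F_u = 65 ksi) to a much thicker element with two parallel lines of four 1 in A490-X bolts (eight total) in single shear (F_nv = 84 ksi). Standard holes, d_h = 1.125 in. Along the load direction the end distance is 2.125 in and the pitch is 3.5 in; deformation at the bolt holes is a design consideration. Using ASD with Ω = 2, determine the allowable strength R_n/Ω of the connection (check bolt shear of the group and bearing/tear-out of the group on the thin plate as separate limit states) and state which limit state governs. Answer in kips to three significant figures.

147 kips (bearing governs)

Bolt shear: A_b = π·1²/4 = 0.7854 in²; R_n = 84 × 0.7854 × 8 × 1 = 527.8 kips → 527.8 / 2 = 264 kips.
Bearing (1.2 l_c t F_u ≤ 2.4 d t F_u): upper limit = 2.4·1·0.25·65 = 39 kips.
  Edge l_c = 2.125 − 1.125/2 = 1.562 → r_n = 30.47 kips; interior l_c = 3.5 − 1.125 = 2.375 → r_n = 39 kips.
  R_n,bearing = 2·30.47 + 6·39 = 294.9 kips → 294.9 / 2 = 147 kips.
Bearing governs: 147 kips.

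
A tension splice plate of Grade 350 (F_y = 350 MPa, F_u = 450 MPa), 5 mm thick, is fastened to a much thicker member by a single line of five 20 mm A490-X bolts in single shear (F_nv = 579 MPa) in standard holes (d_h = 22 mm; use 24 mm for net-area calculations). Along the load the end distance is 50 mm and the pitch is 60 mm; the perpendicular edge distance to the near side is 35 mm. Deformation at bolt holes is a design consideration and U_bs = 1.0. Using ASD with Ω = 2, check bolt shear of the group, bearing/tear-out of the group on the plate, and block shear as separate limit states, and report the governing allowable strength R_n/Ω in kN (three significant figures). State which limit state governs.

Bolt shear: A_b = π·20²/4 = 314.2 mm²; R_n = 579 × 314.2 × 5 × 1 / 1000 = 909.5 kN → 909.5 / 2 = 455 kN.
Bearing: edge l_c = 39, r_n = 105.3 kN; interior l_c = 38, r_n = 102.6 kN; R_n = 105.3 + 4·102.6 = 515.7 kN → 258 kN.
Block shear: A_gv = 1450, A_nv = 910, A_nt = 115 mm²; R_n = min(0.6F_uA_nv, 0.6F_yA_gv) + U_bs·F_u·A_nt = 297.4 kN → 149 kN.
Block shear governs: 149 kN.

149 kN (block shear governs)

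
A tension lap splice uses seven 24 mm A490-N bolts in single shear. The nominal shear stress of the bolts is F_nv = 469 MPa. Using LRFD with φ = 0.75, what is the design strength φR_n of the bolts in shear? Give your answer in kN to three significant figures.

A_b = π × 24² / 4 = 452.4 mm².
R_n = F_nv · A_b · n · n_s = 469 × 452.4 × 7 × 1 / 1000 = 1485 kN.
Design strength φR_n = 0.75 × 1485 = 1110 kN.

1110 kN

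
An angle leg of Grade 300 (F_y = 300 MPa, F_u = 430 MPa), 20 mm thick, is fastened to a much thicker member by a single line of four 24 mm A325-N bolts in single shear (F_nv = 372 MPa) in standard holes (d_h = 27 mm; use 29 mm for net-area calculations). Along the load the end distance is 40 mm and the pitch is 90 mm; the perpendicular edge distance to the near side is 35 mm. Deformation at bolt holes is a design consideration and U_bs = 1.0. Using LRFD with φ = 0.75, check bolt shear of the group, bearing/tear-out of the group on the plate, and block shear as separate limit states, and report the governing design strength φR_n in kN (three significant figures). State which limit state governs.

505 kN (bolt shear governs)

Bolt shear: A_b = π·24²/4 = 452.4 mm²; R_n = 372 × 452.4 × 4 × 1 / 1000 = 673.2 kN → 0.75 × 673.2 = 505 kN.
Bearing: edge l_c = 26.5, r_n = 273.5 kN; interior l_c = 63, r_n = 495.4 kN; R_n = 273.5 + 3·495.4 = 1760 kN → 1320 kN.
Block shear: A_gv = 6200, A_nv = 4170, A_nt = 410 mm²; R_n = min(0.6F_uA_nv, 0.6F_yA_gv) + U_bs·F_u·A_nt = 1252 kN → 939 kN.
Bolt shear governs: 505 kN.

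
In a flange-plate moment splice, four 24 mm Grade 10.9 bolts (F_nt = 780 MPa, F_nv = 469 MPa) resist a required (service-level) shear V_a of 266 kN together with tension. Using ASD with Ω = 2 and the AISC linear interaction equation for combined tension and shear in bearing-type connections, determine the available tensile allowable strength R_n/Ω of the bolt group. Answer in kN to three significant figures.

475 kN

A_b = π·24²/4 = 452.4 mm²; f_rv = 266 × 1000 / (4 × 452.4) = 147 MPa.
F'_nt = 1.3 F_nt − (Ω F_nt / F_nv) f_rv = 1.3·780 − (2·780/469)·147 = 525.1 MPa, capped at F_nt → F'_nt = 525.1 MPa.
R_n = F'_nt · A_b · n = 525.1 × 452.4 × 4 / 1000 = 950.1 kN.
Allowable strength R_n/Ω = 950.1 / 2 = 475 kN.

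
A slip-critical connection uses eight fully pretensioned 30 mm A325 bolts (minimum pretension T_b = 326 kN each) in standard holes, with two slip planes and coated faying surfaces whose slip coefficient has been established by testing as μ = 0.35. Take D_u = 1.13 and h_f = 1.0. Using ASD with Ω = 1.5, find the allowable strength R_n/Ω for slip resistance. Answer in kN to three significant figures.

R_n = μ · D_u · h_f · T_b · n_s · n_b = 0.35 × 1.13 × 1.0 × 326 × 2 × 8 = 2063 kN.
Allowable strength R_n/Ω = 2063 / 1.5 = 1380 kN.

1380 kN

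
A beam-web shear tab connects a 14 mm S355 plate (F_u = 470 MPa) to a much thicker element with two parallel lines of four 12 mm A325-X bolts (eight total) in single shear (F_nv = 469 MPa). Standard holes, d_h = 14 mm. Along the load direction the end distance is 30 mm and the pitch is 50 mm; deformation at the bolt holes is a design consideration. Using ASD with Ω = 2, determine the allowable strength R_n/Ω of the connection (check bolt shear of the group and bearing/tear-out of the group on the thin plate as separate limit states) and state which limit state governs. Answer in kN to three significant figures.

Bolt shear: A_b = π·12²/4 = 113.1 mm²; R_n = 469 × 113.1 × 8 × 1 / 1000 = 424.3 kN → 424.3 / 2 = 212 kN.
Bearing (1.2 l_c t F_u ≤ 2.4 d t F_u): upper limit = 2.4·12·14·470 / 1000 = 189.5 kN.
  Edge l_c = 30 − 14/2 = 23 → r_n = 181.6 kN; interior l_c = 50 − 14 = 36 → r_n = 189.5 kN.
  R_n,bearing = 2·181.6 + 6·189.5 = 1500 kN → 1500 / 2 = 750 kN.
Bolt shear governs: 212 kN.

212 kN (bolt shear governs)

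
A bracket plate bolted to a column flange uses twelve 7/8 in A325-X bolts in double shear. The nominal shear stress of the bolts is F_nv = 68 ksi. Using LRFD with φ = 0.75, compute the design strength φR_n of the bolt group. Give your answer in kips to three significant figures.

736 kips

A_b = π × 0.875² / 4 = 0.6013 in².
R_n = F_nv · A_b · n · n_s = 68 × 0.6013 × 12 × 2 = 981.4 kips.
Design strength φR_n = 0.75 × 981.4 = 736 kips.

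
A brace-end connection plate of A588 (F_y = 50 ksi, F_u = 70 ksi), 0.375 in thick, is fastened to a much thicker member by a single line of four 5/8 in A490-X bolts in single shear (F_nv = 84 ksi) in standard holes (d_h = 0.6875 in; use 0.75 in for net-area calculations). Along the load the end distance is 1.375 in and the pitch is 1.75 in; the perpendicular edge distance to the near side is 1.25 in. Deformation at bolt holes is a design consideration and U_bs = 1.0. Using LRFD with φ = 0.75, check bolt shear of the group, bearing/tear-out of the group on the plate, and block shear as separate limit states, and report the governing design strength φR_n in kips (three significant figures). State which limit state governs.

64.5 kips (block shear governs)

Bolt shear: A_b = π·0.625²/4 = 0.3068 in²; R_n = 84 × 0.3068 × 4 × 1 = 103.1 kips → 0.75 × 103.1 = 77.3 kips.
Bearing: edge l_c = 1.031, r_n = 32.48 kips; interior l_c = 1.062, r_n = 33.47 kips; R_n = 32.48 + 3·33.47 = 132.9 kips → 99.7 kips.
Block shear: A_gv = 2.484, A_nv = 1.5, A_nt = 0.3281 in²; R_n = min(0.6F_uA_nv, 0.6F_yA_gv) + U_bs·F_u·A_nt = 85.97 kips → 64.5 kips.
Block shear governs: 64.5 kips.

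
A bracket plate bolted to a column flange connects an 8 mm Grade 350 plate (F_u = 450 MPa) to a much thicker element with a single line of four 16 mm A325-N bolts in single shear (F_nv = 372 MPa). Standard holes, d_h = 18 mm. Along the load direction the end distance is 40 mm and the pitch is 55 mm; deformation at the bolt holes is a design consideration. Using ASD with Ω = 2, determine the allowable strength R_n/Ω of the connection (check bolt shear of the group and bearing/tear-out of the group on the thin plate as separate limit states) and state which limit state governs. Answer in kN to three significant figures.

Bolt shear: A_b = π·16²/4 = 201.1 mm²; R_n = 372 × 201.1 × 4 × 1 / 1000 = 299.2 kN → 299.2 / 2 = 150 kN.
Bearing (1.2 l_c t F_u ≤ 2.4 d t F_u): upper limit = 2.4·16·8·450 / 1000 = 138.2 kN.
  Edge l_c = 40 − 18/2 = 31 → r_n = 133.9 kN; interior l_c = 55 − 18 = 37 → r_n = 138.2 kN.
  R_n,bearing = 1·133.9 + 3·138.2 = 548.6 kN → 548.6 / 2 = 274 kN.
Bolt shear governs: 150 kN.

150 kN (bolt shear governs)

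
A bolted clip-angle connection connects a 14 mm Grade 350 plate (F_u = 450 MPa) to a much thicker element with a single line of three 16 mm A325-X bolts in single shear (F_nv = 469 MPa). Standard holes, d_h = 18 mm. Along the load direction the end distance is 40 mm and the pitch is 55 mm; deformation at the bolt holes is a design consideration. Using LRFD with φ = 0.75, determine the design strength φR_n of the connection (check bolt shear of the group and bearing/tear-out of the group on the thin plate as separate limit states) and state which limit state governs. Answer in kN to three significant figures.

Bolt shear: A_b = π·16²/4 = 201.1 mm²; R_n = 469 × 201.1 × 3 × 1 / 1000 = 282.9 kN → 0.75 × 282.9 = 212 kN.
Bearing (1.2 l_c t F_u ≤ 2.4 d t F_u): upper limit = 2.4·16·14·450 / 1000 = 241.9 kN.
  Edge l_c = 40 − 18/2 = 31 → r_n = 234.4 kN; interior l_c = 55 − 18 = 37 → r_n = 241.9 kN.
  R_n,bearing = 1·234.4 + 2·241.9 = 718.2 kN → 0.75 × 718.2 = 539 kN.
Bolt shear governs: 212 kN.

212 kN (bolt shear governs)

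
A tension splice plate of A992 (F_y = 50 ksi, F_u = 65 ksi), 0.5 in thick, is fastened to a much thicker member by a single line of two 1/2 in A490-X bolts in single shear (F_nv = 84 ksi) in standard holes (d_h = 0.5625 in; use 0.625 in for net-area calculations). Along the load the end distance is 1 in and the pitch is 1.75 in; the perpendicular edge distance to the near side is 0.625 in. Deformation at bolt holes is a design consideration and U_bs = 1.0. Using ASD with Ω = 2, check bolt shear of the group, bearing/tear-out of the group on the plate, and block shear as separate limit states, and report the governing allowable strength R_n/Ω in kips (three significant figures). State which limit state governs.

16.5 kips (bolt shear governs)

Bolt shear: A_b = π·0.5²/4 = 0.1963 in²; R_n = 84 × 0.1963 × 2 × 1 = 32.99 kips → 32.99 / 2 = 16.5 kips.
Bearing: edge l_c = 0.7188, r_n = 28.03 kips; interior l_c = 1.188, r_n = 39 kips; R_n = 28.03 + 1·39 = 67.03 kips → 33.5 kips.
Block shear: A_gv = 1.375, A_nv = 0.9062, A_nt = 0.1562 in²; R_n = min(0.6F_uA_nv, 0.6F_yA_gv) + U_bs·F_u·A_nt = 45.5 kips → 22.8 kips.
Bolt shear governs: 16.5 kips.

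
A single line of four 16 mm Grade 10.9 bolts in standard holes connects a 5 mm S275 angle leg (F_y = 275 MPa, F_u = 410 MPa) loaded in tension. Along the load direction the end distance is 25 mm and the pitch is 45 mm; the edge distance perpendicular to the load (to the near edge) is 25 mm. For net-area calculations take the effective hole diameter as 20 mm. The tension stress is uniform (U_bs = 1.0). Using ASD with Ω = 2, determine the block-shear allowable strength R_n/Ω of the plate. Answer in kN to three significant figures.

Shear plane L_v = 25 + 3·45 = 160 mm; A_gv = 160 × 5 = 800 mm².
A_nv = (160 − 3.5·20) × 5 = 450 mm².
A_nt = (25 − 0.5·20) × 5 = 75 mm².
0.6 F_u A_nv = 110.7 kN; 0.6 F_y A_gv = 132 kN → shear rupture governs the shear term.
R_n = 110.7 + 1.0 × 410 × 75 / 1000 = 141.4 kN.
Allowable strength R_n/Ω = 141.4 / 2 = 70.7 kN.

70.7 kN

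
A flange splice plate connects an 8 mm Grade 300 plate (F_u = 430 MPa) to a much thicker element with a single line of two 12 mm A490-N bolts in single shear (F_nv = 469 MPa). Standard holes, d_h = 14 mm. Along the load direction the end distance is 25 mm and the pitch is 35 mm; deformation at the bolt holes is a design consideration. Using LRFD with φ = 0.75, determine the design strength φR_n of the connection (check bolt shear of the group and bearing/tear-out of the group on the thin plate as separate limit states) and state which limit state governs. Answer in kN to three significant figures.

79.6 kN (bolt shear governs)

Bolt shear: A_b = π·12²/4 = 113.1 mm²; R_n = 469 × 113.1 × 2 × 1 / 1000 = 106.1 kN → 0.75 × 106.1 = 79.6 kN.
Bearing (1.2 l_c t F_u ≤ 2.4 d t F_u): upper limit = 2.4·12·8·430 / 1000 = 99.07 kN.
  Edge l_c = 25 − 14/2 = 18 → r_n = 74.3 kN; interior l_c = 35 − 14 = 21 → r_n = 86.69 kN.
  R_n,bearing = 1·74.3 + 1·86.69 = 161 kN → 0.75 × 161 = 121 kN.
Bolt shear governs: 79.6 kN.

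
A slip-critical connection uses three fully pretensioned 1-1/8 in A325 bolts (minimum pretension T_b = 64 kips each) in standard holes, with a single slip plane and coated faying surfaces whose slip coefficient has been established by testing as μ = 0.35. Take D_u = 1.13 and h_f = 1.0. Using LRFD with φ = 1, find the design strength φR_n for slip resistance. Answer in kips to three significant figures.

R_n = μ · D_u · h_f · T_b · n_s · n_b = 0.35 × 1.13 × 1.0 × 64 × 1 × 3 = 75.94 kips.
Design strength φR_n = 1 × 75.94 = 75.9 kips.

75.9 kips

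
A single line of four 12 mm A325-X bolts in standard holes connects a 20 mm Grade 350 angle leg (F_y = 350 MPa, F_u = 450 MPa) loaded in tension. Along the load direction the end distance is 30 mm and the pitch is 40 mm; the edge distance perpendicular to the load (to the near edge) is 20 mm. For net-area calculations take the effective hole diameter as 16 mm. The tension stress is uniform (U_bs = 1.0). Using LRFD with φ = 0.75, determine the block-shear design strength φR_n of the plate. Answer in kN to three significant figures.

462 kN

Shear plane L_v = 30 + 3·40 = 150 mm; A_gv = 150 × 20 = 3000 mm².
A_nv = (150 − 3.5·16) × 20 = 1880 mm².
A_nt = (20 − 0.5·16) × 20 = 240 mm².
0.6 F_u A_nv = 507.6 kN; 0.6 F_y A_gv = 630 kN → shear rupture governs the shear term.
R_n = 507.6 + 1.0 × 450 × 240 / 1000 = 615.6 kN.
Design strength φR_n = 0.75 × 615.6 = 462 kN.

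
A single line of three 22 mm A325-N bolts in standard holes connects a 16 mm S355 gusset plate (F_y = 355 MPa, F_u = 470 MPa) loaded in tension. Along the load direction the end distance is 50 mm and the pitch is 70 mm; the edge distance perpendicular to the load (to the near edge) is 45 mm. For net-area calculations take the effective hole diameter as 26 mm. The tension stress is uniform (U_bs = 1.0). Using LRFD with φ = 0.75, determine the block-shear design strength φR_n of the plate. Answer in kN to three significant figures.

Shear plane L_v = 50 + 2·70 = 190 mm; A_gv = 190 × 16 = 3040 mm².
A_nv = (190 − 2.5·26) × 16 = 2000 mm².
A_nt = (45 − 0.5·26) × 16 = 512 mm².
0.6 F_u A_nv = 564 kN; 0.6 F_y A_gv = 647.5 kN → shear rupture governs the shear term.
R_n = 564 + 1.0 × 470 × 512 / 1000 = 804.6 kN.
Design strength φR_n = 0.75 × 804.6 = 603 kN.

603 kN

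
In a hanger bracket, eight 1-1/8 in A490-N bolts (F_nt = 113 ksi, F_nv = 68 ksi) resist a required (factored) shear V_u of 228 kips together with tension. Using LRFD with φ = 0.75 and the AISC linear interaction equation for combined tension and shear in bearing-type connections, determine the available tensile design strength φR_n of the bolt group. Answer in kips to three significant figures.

A_b = π·1.125²/4 = 0.994 in²; f_rv = 228 / (8 × 0.994) = 28.67 ksi.
F'_nt = 1.3 F_nt − (F_nt / φF_nv) f_rv = 1.3·113 − (113/(0.75·68))·28.67 = 83.37 ksi, capped at F_nt → F'_nt = 83.37 ksi.
R_n = F'_nt · A_b · n = 83.37 × 0.994 × 8 = 663 kips.
Design strength φR_n = 0.75 × 663 = 497 kips.

497 kips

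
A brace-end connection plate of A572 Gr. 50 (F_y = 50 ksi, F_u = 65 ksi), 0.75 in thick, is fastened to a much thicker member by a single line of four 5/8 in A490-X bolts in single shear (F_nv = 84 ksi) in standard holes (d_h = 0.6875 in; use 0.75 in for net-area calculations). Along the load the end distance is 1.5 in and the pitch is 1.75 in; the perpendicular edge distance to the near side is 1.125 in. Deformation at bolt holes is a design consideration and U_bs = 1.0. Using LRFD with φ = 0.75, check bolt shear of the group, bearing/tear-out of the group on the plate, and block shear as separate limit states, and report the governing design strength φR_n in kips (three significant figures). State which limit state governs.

Bolt shear: A_b = π·0.625²/4 = 0.3068 in²; R_n = 84 × 0.3068 × 4 × 1 = 103.1 kips → 0.75 × 103.1 = 77.3 kips.
Bearing: edge l_c = 1.156, r_n = 67.64 kips; interior l_c = 1.062, r_n = 62.16 kips; R_n = 67.64 + 3·62.16 = 254.1 kips → 191 kips.
Block shear: A_gv = 5.062, A_nv = 3.094, A_nt = 0.5625 in²; R_n = min(0.6F_uA_nv, 0.6F_yA_gv) + U_bs·F_u·A_nt = 157.2 kips → 118 kips.
Bolt shear governs: 77.3 kips.

77.3 kips (bolt shear governs)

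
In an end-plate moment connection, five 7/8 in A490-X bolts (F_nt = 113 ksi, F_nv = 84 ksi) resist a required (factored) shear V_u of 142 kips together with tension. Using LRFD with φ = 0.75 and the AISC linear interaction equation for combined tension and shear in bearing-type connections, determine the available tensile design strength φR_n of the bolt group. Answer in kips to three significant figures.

A_b = π·0.875²/4 = 0.6013 in²; f_rv = 142 / (5 × 0.6013) = 47.23 ksi.
F'_nt = 1.3 F_nt − (F_nt / φF_nv) f_rv = 1.3·113 − (113/(0.75·84))·47.23 = 62.19 ksi, capped at F_nt → F'_nt = 62.19 ksi.
R_n = F'_nt · A_b · n = 62.19 × 0.6013 × 5 = 187 kips.
Design strength φR_n = 0.75 × 187 = 140 kips.

140 kips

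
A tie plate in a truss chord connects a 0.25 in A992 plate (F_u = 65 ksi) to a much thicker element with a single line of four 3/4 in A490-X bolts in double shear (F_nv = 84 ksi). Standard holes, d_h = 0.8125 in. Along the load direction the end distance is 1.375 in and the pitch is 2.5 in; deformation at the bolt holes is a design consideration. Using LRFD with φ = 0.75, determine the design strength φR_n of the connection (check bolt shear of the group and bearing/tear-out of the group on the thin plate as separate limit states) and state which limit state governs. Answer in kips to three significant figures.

80 kips (bearing governs)

Bolt shear: A_b = π·0.75²/4 = 0.4418 in²; R_n = 84 × 0.4418 × 4 × 2 = 296.9 kips → 0.75 × 296.9 = 223 kips.
Bearing (1.2 l_c t F_u ≤ 2.4 d t F_u): upper limit = 2.4·0.75·0.25·65 = 29.25 kips.
  Edge l_c = 1.375 − 0.8125/2 = 0.9688 → r_n = 18.89 kips; interior l_c = 2.5 − 0.8125 = 1.688 → r_n = 29.25 kips.
  R_n,bearing = 1·18.89 + 3·29.25 = 106.6 kips → 0.75 × 106.6 = 80 kips.
Bearing governs: 80 kips.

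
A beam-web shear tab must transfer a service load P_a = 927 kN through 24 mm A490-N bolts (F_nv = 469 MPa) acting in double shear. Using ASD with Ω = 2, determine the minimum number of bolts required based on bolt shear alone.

A_b = π·24²/4 = 452.4 mm².
Per-bolt allowable strength R_n/Ω = 469 × 452.4 × 2 / 1000 / 2 = 212.2 kN.
n ≥ 927 / 212.2 = 4.369 → use 5 bolts.

5 bolts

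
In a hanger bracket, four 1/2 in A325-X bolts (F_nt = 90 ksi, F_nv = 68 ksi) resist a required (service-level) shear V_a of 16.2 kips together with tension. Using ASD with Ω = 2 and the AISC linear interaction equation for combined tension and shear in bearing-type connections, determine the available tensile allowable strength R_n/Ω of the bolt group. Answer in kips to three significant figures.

24.5 kips

A_b = π·0.5²/4 = 0.1963 in²; f_rv = 16.2 / (4 × 0.1963) = 20.63 ksi.
F'_nt = 1.3 F_nt − (Ω F_nt / F_nv) f_rv = 1.3·90 − (2·90/68)·20.63 = 62.4 ksi, capped at F_nt → F'_nt = 62.4 ksi.
R_n = F'_nt · A_b · n = 62.4 × 0.1963 × 4 = 49.01 kips.
Allowable strength R_n/Ω = 49.01 / 2 = 24.5 kips.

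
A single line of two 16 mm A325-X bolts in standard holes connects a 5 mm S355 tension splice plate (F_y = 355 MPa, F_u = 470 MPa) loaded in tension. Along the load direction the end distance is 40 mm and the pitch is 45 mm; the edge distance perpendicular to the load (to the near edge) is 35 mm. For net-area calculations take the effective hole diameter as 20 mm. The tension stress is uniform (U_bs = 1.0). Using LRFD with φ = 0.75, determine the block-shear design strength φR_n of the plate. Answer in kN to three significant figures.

Shear plane L_v = 40 + 1·45 = 85 mm; A_gv = 85 × 5 = 425 mm².
A_nv = (85 − 1.5·20) × 5 = 275 mm².
A_nt = (35 − 0.5·20) × 5 = 125 mm².
0.6 F_u A_nv = 77.55 kN; 0.6 F_y A_gv = 90.53 kN → shear rupture governs the shear term.
R_n = 77.55 + 1.0 × 470 × 125 / 1000 = 136.3 kN.
Design strength φR_n = 0.75 × 136.3 = 102 kN.

102 kN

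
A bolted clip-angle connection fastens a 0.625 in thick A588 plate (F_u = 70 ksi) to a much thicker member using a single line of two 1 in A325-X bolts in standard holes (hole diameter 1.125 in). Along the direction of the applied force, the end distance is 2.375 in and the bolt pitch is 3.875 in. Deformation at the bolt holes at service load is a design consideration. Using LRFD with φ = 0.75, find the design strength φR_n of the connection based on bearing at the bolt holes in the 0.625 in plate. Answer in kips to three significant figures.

150 kips

Per bolt r_n = 1.2 l_c t F_u ≤ 2.4 d t F_u; upper limit = 2.4 × 1 × 0.625 × 70 = 105 kips.
Edge bolt: l_c = 2.375 − 1.125/2 = 1.812 in → 1.2 × 1.812 × 0.625 × 70 = 95.16 → r_n = 95.16 kips.
Interior bolts: l_c = 3.875 − 1.125 = 2.75 in → 1.2 × 2.75 × 0.625 × 70 = 144.4 → r_n = 105 kips.
R_n = 1 × 95.16 + 1 × 105 = 200.2 kips.
Design strength φR_n = 0.75 × 200.2 = 150 kips.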